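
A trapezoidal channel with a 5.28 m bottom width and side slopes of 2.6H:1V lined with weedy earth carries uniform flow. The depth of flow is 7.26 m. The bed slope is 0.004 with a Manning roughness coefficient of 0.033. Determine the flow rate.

With bottom width b = 5.28 m and side slope z = 2.6: A = (b + zy)y = (5.28 + 2.6×7.26)×7.26 = 175.4 m²; P = b + 2y√(1+z²) = 5.28 + 2×7.26×2.786 = 45.73 m.
Hydraulic radius R = A/P = 175.4/45.73 = 3.835 m.
Manning's equation: Q = (1/n) A R^(2/3) S^(1/2) = (1/0.033) × 175.4 × 3.835^(2/3) × 0.004^(1/2) = 824 m³/s.

Q = 824 m³/s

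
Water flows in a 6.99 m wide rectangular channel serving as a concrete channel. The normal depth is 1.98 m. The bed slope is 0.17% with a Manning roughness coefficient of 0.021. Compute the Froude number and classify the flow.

subcritical

Flow area A = b·y = 6.99 × 1.98 = 13.84 m². Wetted perimeter P = b + 2y = 6.99 + 2×1.98 = 10.95 m.
Hydraulic radius R = A/P = 13.84/10.95 = 1.264 m.
V = (1/n) R^(2/3) √S = (1/0.021) × 1.264^(2/3) × √0.0017 = 2.295 m/s. Hydraulic depth D_h = A/T = 13.84/6.99 = 1.98 m.
Froude number Fr = V/√(g·D_h) = 2.295/√(9.81×1.98) = 0.521, which is less than 1, so the flow is subcritical.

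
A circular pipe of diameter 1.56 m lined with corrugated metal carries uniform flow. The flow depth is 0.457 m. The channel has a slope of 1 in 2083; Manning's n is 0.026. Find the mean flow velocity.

For a circular section of diameter D = 1.56 m at depth y = 0.457 m, the central angle is θ = 2 arccos(1 − 2y/D) = 2.288 rad. Then A = (D²/8)(θ − sin θ) = 0.4666 m² and P = Dθ/2 = 1.784 m.
Hydraulic radius R = A/P = 0.4666/1.784 = 0.2615 m.
From Manning's equation, V = (1/n) R^(2/3) S^(1/2) = (1/0.026) × 0.2615^(2/3) × 0.0004801^(1/2) = 0.345 m/s.

V = 0.345 m/s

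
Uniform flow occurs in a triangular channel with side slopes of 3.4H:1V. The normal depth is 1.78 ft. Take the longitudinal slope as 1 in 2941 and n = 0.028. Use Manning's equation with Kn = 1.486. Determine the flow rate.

Q = 9.49 ft³/s

For a triangular section with side slope z = 3.4: A = zy² = 3.4×1.78² = 10.77 ft²; P = 2y√(1+z²) = 2×1.78×3.544 = 12.62 ft.
Hydraulic radius R = A/P = 10.77/12.62 = 0.8538 ft.
Manning's equation: Q = (1.486/n) A R^(2/3) S^(1/2) = (1.486/0.028) × 10.77 × 0.8538^(2/3) × 0.00034^(1/2) = 9.49 ft³/s.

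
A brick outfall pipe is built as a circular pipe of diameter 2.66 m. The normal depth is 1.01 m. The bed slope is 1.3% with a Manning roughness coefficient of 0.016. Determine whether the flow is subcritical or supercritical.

supercritical

For a circular section of diameter D = 2.66 m at depth y = 1.01 m, the central angle is θ = 2 arccos(1 − 2y/D) = 2.656 rad. Then A = (D²/8)(θ − sin θ) = 1.936 m² and P = Dθ/2 = 3.532 m.
Hydraulic radius R = A/P = 1.936/3.532 = 0.548 m.
V = (1/n) R^(2/3) √S = (1/0.016) × 0.548^(2/3) × √0.013 = 4.772 m/s. Hydraulic depth D_h = A/T = 1.936/2.582 = 0.7497 m.
Froude number Fr = V/√(g·D_h) = 4.772/√(9.81×0.7497) = 1.76, which is greater than 1, so the flow is supercritical.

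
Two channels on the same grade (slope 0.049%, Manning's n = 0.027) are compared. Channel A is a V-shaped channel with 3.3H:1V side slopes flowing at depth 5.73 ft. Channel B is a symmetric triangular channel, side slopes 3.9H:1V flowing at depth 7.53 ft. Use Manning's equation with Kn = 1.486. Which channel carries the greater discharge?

Channel A: For a triangular section with side slope z = 3.3: A = zy² = 3.3×5.73² = 108.3 ft²; P = 2y√(1+z²) = 2×5.73×3.448 = 39.52 ft. Hydraulic radius R = A/P = 108.3/39.52 = 2.742 ft. Q_A = (1.486/0.027)·108.3·2.742^(2/3)·√0.00049 = 258.6 ft³/s.
Channel B: For a triangular section with side slope z = 3.9: A = zy² = 3.9×7.53² = 221.1 ft²; P = 2y√(1+z²) = 2×7.53×4.026 = 60.63 ft. Hydraulic radius R = A/P = 221.1/60.63 = 3.647 ft. Q_B = (1.486/0.027)·221.1·3.647^(2/3)·√0.00049 = 638.3 ft³/s.
Q_A = 258.6 ft³/s vs Q_B = 638.3 ft³/s, so channel B carries more.

channel B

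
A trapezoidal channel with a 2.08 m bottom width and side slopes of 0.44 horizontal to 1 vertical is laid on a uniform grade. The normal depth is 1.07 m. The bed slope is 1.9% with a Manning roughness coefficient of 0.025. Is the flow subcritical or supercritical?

With bottom width b = 2.08 m and side slope z = 0.44: A = (b + zy)y = (2.08 + 0.44×1.07)×1.07 = 2.729 m²; P = b + 2y√(1+z²) = 2.08 + 2×1.07×1.093 = 4.418 m.
Hydraulic radius R = A/P = 2.729/4.418 = 0.6178 m.
V = (1/n) R^(2/3) √S = (1/0.025) × 0.6178^(2/3) × √0.019 = 3.999 m/s. Hydraulic depth D_h = A/T = 2.729/3.022 = 0.9033 m.
Froude number Fr = V/√(g·D_h) = 3.999/√(9.81×0.9033) = 1.34, which is greater than 1, so the flow is supercritical.

supercritical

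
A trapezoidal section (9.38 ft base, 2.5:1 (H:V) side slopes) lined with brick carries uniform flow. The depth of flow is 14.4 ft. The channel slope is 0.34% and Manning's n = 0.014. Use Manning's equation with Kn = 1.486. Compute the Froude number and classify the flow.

With bottom width b = 9.38 ft and side slope z = 2.5: A = (b + zy)y = (9.38 + 2.5×14.4)×14.4 = 653.5 ft²; P = b + 2y√(1+z²) = 9.38 + 2×14.4×2.693 = 86.93 ft.
Hydraulic radius R = A/P = 653.5/86.93 = 7.518 ft.
V = (1.486/n) R^(2/3) √S = (1.486/0.014) × 7.518^(2/3) × √0.0034 = 23.75 ft/s. Hydraulic depth D_h = A/T = 653.5/81.38 = 8.03 ft.
Froude number Fr = V/√(g·D_h) = 23.75/√(32.2×8.03) = 1.48, which is greater than 1, so the flow is supercritical.

supercritical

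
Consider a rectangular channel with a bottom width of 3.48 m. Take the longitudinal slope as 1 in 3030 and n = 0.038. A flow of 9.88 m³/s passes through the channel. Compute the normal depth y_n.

y_n = 5.01 m

Manning's equation rearranged: A R^(2/3) = nQ / (1·√S) = 0.038 × 9.88 / (√0.00033) = 20.67.
At y = 6.34 m: A R^(2/3) = 27.15 — high.
At y = 3.71 m: A R^(2/3) = 14.45 — low.
At y = 5.01 m: A R^(2/3) = 20.68 — matches.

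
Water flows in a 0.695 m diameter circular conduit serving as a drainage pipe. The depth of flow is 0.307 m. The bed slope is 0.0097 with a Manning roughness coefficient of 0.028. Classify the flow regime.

subcritical

For a circular section of diameter D = 0.695 m at depth y = 0.307 m, the central angle is θ = 2 arccos(1 − 2y/D) = 2.908 rad. Then A = (D²/8)(θ − sin θ) = 0.1616 m² and P = Dθ/2 = 1.011 m.
Hydraulic radius R = A/P = 0.1616/1.011 = 0.1599 m.
V = (1/n) R^(2/3) √S = (1/0.028) × 0.1599^(2/3) × √0.0097 = 1.036 m/s. Hydraulic depth D_h = A/T = 0.1616/0.6903 = 0.2341 m.
Froude number Fr = V/√(g·D_h) = 1.036/√(9.81×0.2341) = 0.684, which is less than 1, so the flow is subcritical.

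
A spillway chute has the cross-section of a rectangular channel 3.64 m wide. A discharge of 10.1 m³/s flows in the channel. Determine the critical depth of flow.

y_c = 0.922 m

For a rectangular channel, critical depth y_c = (q²/g)^(1/3) where q = Q/b = 10.1/3.64 = 2.775 m²/s.
So y_c = (2.775²/9.81)^(1/3) = 0.922 m.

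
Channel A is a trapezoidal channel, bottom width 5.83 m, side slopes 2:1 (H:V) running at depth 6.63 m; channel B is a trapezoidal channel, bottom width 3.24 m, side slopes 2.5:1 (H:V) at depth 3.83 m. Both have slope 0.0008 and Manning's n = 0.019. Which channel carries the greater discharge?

channel A

Channel A: With bottom width b = 5.83 m and side slope z = 2: A = (b + zy)y = (5.83 + 2×6.63)×6.63 = 126.6 m²; P = b + 2y√(1+z²) = 5.83 + 2×6.63×2.236 = 35.48 m. Hydraulic radius R = A/P = 126.6/35.48 = 3.567 m. Q_A = (1/0.019)·126.6·3.567^(2/3)·√0.0008 = 439.9 m³/s.
Channel B: With bottom width b = 3.24 m and side slope z = 2.5: A = (b + zy)y = (3.24 + 2.5×3.83)×3.83 = 49.08 m²; P = b + 2y√(1+z²) = 3.24 + 2×3.83×2.693 = 23.87 m. Hydraulic radius R = A/P = 49.08/23.87 = 2.057 m. Q_B = (1/0.019)·49.08·2.057^(2/3)·√0.0008 = 118.2 m³/s.
Q_A = 439.9 m³/s vs Q_B = 118.2 m³/s, so channel A carries more.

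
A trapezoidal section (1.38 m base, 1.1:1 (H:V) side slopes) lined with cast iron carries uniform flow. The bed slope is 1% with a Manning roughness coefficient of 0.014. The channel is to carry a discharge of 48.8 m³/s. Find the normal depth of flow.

y_n = 1.97 m

Manning's equation rearranged: A R^(2/3) = nQ / (1·√S) = 0.014 × 48.8 / (√0.01) = 6.832.
At y = 1.51 m: A R^(2/3) = 3.899 — low.
At y = 2.19 m: A R^(2/3) = 8.581 — high.
At y = 1.97 m: A R^(2/3) = 6.826 — ≈ 6.832.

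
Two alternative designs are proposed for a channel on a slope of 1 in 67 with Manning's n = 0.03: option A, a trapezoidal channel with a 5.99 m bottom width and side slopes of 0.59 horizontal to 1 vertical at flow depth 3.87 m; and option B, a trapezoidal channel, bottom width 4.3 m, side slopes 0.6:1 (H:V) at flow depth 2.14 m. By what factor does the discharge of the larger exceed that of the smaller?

3.76

Channel A: With bottom width b = 5.99 m and side slope z = 0.59: A = (b + zy)y = (5.99 + 0.59×3.87)×3.87 = 32.02 m²; P = b + 2y√(1+z²) = 5.99 + 2×3.87×1.161 = 14.98 m. Hydraulic radius R = A/P = 32.02/14.98 = 2.138 m. Q_A = (1/0.03)·32.02·2.138^(2/3)·√0.01493 = 216.4 m³/s.
Channel B: With bottom width b = 4.3 m and side slope z = 0.6: A = (b + zy)y = (4.3 + 0.6×2.14)×2.14 = 11.95 m²; P = b + 2y√(1+z²) = 4.3 + 2×2.14×1.166 = 9.291 m. Hydraulic radius R = A/P = 11.95/9.291 = 1.286 m. Q_B = (1/0.03)·11.95·1.286^(2/3)·√0.01493 = 57.55 m³/s.
The larger discharge is 216.4 m³/s and the smaller is 57.55 m³/s; the ratio is 3.76.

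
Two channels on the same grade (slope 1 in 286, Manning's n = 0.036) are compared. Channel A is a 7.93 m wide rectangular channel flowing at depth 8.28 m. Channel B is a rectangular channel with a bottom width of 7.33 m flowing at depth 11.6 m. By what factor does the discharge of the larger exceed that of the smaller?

1.33

Channel A: Flow area A = b·y = 7.93 × 8.28 = 65.66 m². Wetted perimeter P = b + 2y = 7.93 + 2×8.28 = 24.49 m. Hydraulic radius R = A/P = 65.66/24.49 = 2.681 m. Q_A = (1/0.036)·65.66·2.681^(2/3)·√0.003497 = 208.1 m³/s.
Channel B: Flow area A = b·y = 7.33 × 11.6 = 85.03 m². Wetted perimeter P = b + 2y = 7.33 + 2×11.6 = 30.53 m. Hydraulic radius R = A/P = 85.03/30.53 = 2.785 m. Q_B = (1/0.036)·85.03·2.785^(2/3)·√0.003497 = 276.5 m³/s.
The larger discharge is 276.5 m³/s and the smaller is 208.1 m³/s; the ratio is 1.33.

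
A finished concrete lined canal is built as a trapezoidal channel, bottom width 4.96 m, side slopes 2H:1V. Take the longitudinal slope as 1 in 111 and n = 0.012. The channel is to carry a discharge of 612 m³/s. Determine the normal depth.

Manning's equation rearranged: A R^(2/3) = nQ / (1·√S) = 0.012 × 612 / (√0.009009) = 77.37.
Trying y = 2.79 m: A R^(2/3) = 41.66 — short.
Trying y = 4.11 m: A R^(2/3) = 94.96 — over.
Trying y = 3.74 m: A R^(2/3) = 77.39 — close enough.

y_n = 3.74 m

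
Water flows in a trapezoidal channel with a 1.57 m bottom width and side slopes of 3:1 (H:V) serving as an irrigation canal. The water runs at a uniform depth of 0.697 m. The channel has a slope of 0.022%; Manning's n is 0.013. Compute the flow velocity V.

V = 0.647 m/s

With bottom width b = 1.57 m and side slope z = 3: A = (b + zy)y = (1.57 + 3×0.697)×0.697 = 2.552 m²; P = b + 2y√(1+z²) = 1.57 + 2×0.697×3.162 = 5.978 m.
Hydraulic radius R = A/P = 2.552/5.978 = 0.4268 m.
From Manning's equation, V = (1/n) R^(2/3) S^(1/2) = (1/0.013) × 0.4268^(2/3) × 0.00022^(1/2) = 0.647 m/s.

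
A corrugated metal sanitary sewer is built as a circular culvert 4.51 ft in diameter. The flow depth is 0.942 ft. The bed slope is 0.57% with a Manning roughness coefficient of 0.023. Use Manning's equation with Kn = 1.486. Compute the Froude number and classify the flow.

subcritical

For a circular section of diameter D = 4.51 ft at depth y = 0.942 ft, the central angle is θ = 2 arccos(1 − 2y/D) = 1.899 rad. Then A = (D²/8)(θ − sin θ) = 2.42 ft² and P = Dθ/2 = 4.281 ft.
Hydraulic radius R = A/P = 2.42/4.281 = 0.5653 ft.
V = (1.486/n) R^(2/3) √S = (1.486/0.023) × 0.5653^(2/3) × √0.0057 = 3.335 ft/s. Hydraulic depth D_h = A/T = 2.42/3.667 = 0.66 ft.
Froude number Fr = V/√(g·D_h) = 3.335/√(32.2×0.66) = 0.723, which is less than 1, so the flow is subcritical.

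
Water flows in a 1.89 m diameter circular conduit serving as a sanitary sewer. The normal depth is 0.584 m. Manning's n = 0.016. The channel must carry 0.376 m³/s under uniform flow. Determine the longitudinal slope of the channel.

S = 0.000291

For a circular section of diameter D = 1.89 m at depth y = 0.584 m, the central angle is θ = 2 arccos(1 − 2y/D) = 2.358 rad. Then A = (D²/8)(θ − sin θ) = 0.7374 m² and P = Dθ/2 = 2.228 m.
Hydraulic radius R = A/P = 0.7374/2.228 = 0.331 m.
From Manning's equation, S = [nQ / (1 A R^(2/3))]² = [0.016 × 0.376 / (1 × 0.7374 × 0.331^(2/3))]² = 0.000291.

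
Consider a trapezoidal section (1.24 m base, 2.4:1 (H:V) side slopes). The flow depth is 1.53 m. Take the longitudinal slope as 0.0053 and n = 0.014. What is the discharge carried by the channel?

Q = 34.2 m³/s

With bottom width b = 1.24 m and side slope z = 2.4: A = (b + zy)y = (1.24 + 2.4×1.53)×1.53 = 7.515 m²; P = b + 2y√(1+z²) = 1.24 + 2×1.53×2.6 = 9.196 m.
Hydraulic radius R = A/P = 7.515/9.196 = 0.8172 m.
Manning's equation: Q = (1/n) A R^(2/3) S^(1/2) = (1/0.014) × 7.515 × 0.8172^(2/3) × 0.0053^(1/2) = 34.2 m³/s.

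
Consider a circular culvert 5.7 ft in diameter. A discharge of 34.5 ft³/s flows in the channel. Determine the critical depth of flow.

y_c = 1.57 ft

At critical depth, Q² T / (g A³) = 1, i.e. A³/T = Q²/g = 34.5²/32.2 = 36.96.
Trying y = 2 ft: A³/T = 93.64 — too large.
Trying y = 1.08 ft: A³/T = 8.508 — too small.
Trying y = 1.57 ft: A³/T = 36.67 — ≈ 36.96.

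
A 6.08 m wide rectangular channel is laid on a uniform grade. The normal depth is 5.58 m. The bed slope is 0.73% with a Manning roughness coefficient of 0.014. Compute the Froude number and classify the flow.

supercritical

Flow area A = b·y = 6.08 × 5.58 = 33.93 m². Wetted perimeter P = b + 2y = 6.08 + 2×5.58 = 17.24 m.
Hydraulic radius R = A/P = 33.93/17.24 = 1.968 m.
V = (1/n) R^(2/3) √S = (1/0.014) × 1.968^(2/3) × √0.0073 = 9.584 m/s. Hydraulic depth D_h = A/T = 33.93/6.08 = 5.58 m.
Froude number Fr = V/√(g·D_h) = 9.584/√(9.81×5.58) = 1.3, which is greater than 1, so the flow is supercritical.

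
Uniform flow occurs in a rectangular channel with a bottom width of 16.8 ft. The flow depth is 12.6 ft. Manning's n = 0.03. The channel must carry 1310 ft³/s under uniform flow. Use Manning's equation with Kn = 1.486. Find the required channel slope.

S = 0.00181

Flow area A = b·y = 16.8 × 12.6 = 211.7 ft². Wetted perimeter P = b + 2y = 16.8 + 2×12.6 = 42 ft.
Hydraulic radius R = A/P = 211.7/42 = 5.04 ft.
From Manning's equation, S = [nQ / (1.486 A R^(2/3))]² = [0.03 × 1310 / (1.486 × 211.7 × 5.04^(2/3))]² = 0.00181.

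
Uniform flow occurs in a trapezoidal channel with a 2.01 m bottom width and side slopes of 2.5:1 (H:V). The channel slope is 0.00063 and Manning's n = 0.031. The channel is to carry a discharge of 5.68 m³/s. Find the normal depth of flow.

y_n = 1.43 m

Manning's equation rearranged: A R^(2/3) = nQ / (1·√S) = 0.031 × 5.68 / (√0.00063) = 7.015.
At y = 1.81 m: A R^(2/3) = 11.88 — high.
At y = 1.12 m: A R^(2/3) = 4.125 — low.
At y = 1.43 m: A R^(2/3) = 7.011 — ≈ 7.015.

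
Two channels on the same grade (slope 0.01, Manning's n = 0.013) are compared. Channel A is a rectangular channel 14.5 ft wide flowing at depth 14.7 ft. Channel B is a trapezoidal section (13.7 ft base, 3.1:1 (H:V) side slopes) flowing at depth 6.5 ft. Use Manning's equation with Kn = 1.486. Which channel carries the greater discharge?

Channel A: Flow area A = b·y = 14.5 × 14.7 = 213.1 ft². Wetted perimeter P = b + 2y = 14.5 + 2×14.7 = 43.9 ft. Hydraulic radius R = A/P = 213.1/43.9 = 4.855 ft. Q_A = (1.486/0.013)·213.1·4.855^(2/3)·√0.01 = 6986 ft³/s.
Channel B: With bottom width b = 13.7 ft and side slope z = 3.1: A = (b + zy)y = (13.7 + 3.1×6.5)×6.5 = 220 ft²; P = b + 2y√(1+z²) = 13.7 + 2×6.5×3.257 = 56.04 ft. Hydraulic radius R = A/P = 220/56.04 = 3.926 ft. Q_B = (1.486/0.013)·220·3.926^(2/3)·√0.01 = 6259 ft³/s.
Q_A = 6986 ft³/s vs Q_B = 6259 ft³/s, so channel A carries more.

channel A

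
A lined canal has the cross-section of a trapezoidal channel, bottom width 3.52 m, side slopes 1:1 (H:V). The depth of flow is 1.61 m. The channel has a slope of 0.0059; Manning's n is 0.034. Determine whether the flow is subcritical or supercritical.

subcritical

With bottom width b = 3.52 m and side slope z = 1: A = (b + zy)y = (3.52 + 1×1.61)×1.61 = 8.259 m²; P = b + 2y√(1+z²) = 3.52 + 2×1.61×1.414 = 8.074 m.
Hydraulic radius R = A/P = 8.259/8.074 = 1.023 m.
V = (1/n) R^(2/3) √S = (1/0.034) × 1.023^(2/3) × √0.0059 = 2.294 m/s. Hydraulic depth D_h = A/T = 8.259/6.74 = 1.225 m.
Froude number Fr = V/√(g·D_h) = 2.294/√(9.81×1.225) = 0.662, which is less than 1, so the flow is subcritical.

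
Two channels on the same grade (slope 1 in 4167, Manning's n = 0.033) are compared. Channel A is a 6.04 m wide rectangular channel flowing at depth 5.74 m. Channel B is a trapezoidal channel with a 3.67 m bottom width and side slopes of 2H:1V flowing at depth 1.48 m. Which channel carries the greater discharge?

channel A

Channel A: Flow area A = b·y = 6.04 × 5.74 = 34.67 m². Wetted perimeter P = b + 2y = 6.04 + 2×5.74 = 17.52 m. Hydraulic radius R = A/P = 34.67/17.52 = 1.979 m. Q_A = (1/0.033)·34.67·1.979^(2/3)·√0.00024 = 25.65 m³/s.
Channel B: With bottom width b = 3.67 m and side slope z = 2: A = (b + zy)y = (3.67 + 2×1.48)×1.48 = 9.812 m²; P = b + 2y√(1+z²) = 3.67 + 2×1.48×2.236 = 10.29 m. Hydraulic radius R = A/P = 9.812/10.29 = 0.9537 m. Q_B = (1/0.033)·9.812·0.9537^(2/3)·√0.00024 = 4.463 m³/s.
Q_A = 25.65 m³/s vs Q_B = 4.463 m³/s, so channel A carries more.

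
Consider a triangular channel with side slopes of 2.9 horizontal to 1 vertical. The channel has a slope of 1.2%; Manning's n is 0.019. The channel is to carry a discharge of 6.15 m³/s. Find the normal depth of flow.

Manning's equation rearranged: A R^(2/3) = nQ / (1·√S) = 0.019 × 6.15 / (√0.012) = 1.067.
At y = 0.732 m: A R^(2/3) = 0.7658 — too small.
At y = 0.897 m: A R^(2/3) = 1.317 — too large.
At y = 0.829 m: A R^(2/3) = 1.067 — close enough.

y_n = 0.829 m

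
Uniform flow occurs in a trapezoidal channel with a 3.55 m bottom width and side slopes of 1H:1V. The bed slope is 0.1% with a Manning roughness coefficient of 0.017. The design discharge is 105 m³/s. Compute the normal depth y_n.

y_n = 4.31 m

Manning's equation rearranged: A R^(2/3) = nQ / (1·√S) = 0.017 × 105 / (√0.001) = 56.45.
At y = 5.1 m: A R^(2/3) = 80.27 — over.
At y = 4.31 m: A R^(2/3) = 56.47 — close enough.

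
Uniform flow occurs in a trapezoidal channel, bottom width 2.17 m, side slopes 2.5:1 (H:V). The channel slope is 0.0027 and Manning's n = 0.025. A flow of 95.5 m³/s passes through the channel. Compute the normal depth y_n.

y_n = 3.2 m

Manning's equation rearranged: A R^(2/3) = nQ / (1·√S) = 0.025 × 95.5 / (√0.0027) = 45.95.
Trying y = 2.79 m: A R^(2/3) = 33.19 — short.
Trying y = 3.2 m: A R^(2/3) = 45.94 — ≈ 45.95.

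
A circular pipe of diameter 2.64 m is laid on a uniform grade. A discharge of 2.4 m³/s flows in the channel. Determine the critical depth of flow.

At critical depth, Q² T / (g A³) = 1, i.e. A³/T = Q²/g = 2.4²/9.81 = 0.5872.
Try y = 0.847 m: A³/T = 1.412 — high.
Try y = 0.469 m: A³/T = 0.1408 — low.
Try y = 0.676 m: A³/T = 0.5885 — close enough.

y_c = 0.676 m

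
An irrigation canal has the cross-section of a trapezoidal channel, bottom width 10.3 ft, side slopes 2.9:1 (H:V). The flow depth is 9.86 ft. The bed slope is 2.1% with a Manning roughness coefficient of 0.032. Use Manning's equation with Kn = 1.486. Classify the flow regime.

supercritical

With bottom width b = 10.3 ft and side slope z = 2.9: A = (b + zy)y = (10.3 + 2.9×9.86)×9.86 = 383.5 ft²; P = b + 2y√(1+z²) = 10.3 + 2×9.86×3.068 = 70.79 ft.
Hydraulic radius R = A/P = 383.5/70.79 = 5.417 ft.
V = (1.486/n) R^(2/3) √S = (1.486/0.032) × 5.417^(2/3) × √0.021 = 20.76 ft/s. Hydraulic depth D_h = A/T = 383.5/67.49 = 5.682 ft.
Froude number Fr = V/√(g·D_h) = 20.76/√(32.2×5.682) = 1.53, which is greater than 1, so the flow is supercritical.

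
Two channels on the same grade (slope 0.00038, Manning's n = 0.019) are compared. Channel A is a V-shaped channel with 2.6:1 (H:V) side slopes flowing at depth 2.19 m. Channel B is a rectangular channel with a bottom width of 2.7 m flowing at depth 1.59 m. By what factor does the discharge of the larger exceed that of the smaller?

3.63

Channel A: For a triangular section with side slope z = 2.6: A = zy² = 2.6×2.19² = 12.47 m²; P = 2y√(1+z²) = 2×2.19×2.786 = 12.2 m. Hydraulic radius R = A/P = 12.47/12.2 = 1.022 m. Q_A = (1/0.019)·12.47·1.022^(2/3)·√0.00038 = 12.98 m³/s.
Channel B: Flow area A = b·y = 2.7 × 1.59 = 4.293 m². Wetted perimeter P = b + 2y = 2.7 + 2×1.59 = 5.88 m. Hydraulic radius R = A/P = 4.293/5.88 = 0.7301 m. Q_B = (1/0.019)·4.293·0.7301^(2/3)·√0.00038 = 3.571 m³/s.
The larger discharge is 12.98 m³/s and the smaller is 3.571 m³/s; the ratio is 3.63.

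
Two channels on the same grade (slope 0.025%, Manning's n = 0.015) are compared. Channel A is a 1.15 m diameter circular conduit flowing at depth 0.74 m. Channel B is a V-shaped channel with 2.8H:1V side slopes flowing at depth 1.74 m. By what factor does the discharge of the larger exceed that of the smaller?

Channel A: For a circular section of diameter D = 1.15 m at depth y = 0.74 m, the central angle is θ = 2 arccos(1 − 2y/D) = 3.724 rad. Then A = (D²/8)(θ − sin θ) = 0.7065 m² and P = Dθ/2 = 2.141 m. Hydraulic radius R = A/P = 0.7065/2.141 = 0.3299 m. Q_A = (1/0.015)·0.7065·0.3299^(2/3)·√0.00025 = 0.3556 m³/s.
Channel B: For a triangular section with side slope z = 2.8: A = zy² = 2.8×1.74² = 8.477 m²; P = 2y√(1+z²) = 2×1.74×2.973 = 10.35 m. Hydraulic radius R = A/P = 8.477/10.35 = 0.8193 m. Q_B = (1/0.015)·8.477·0.8193^(2/3)·√0.00025 = 7.824 m³/s.
The larger discharge is 7.824 m³/s and the smaller is 0.3556 m³/s; the ratio is 22.

22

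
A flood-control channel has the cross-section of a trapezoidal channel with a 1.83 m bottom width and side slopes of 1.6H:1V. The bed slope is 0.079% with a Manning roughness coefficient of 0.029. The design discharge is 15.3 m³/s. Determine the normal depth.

Manning's equation rearranged: A R^(2/3) = nQ / (1·√S) = 0.029 × 15.3 / (√0.00079) = 15.79.
Trying y = 2.91 m: A R^(2/3) = 24.44 — too large.
Trying y = 1.96 m: A R^(2/3) = 10.09 — too small.
Trying y = 2.4 m: A R^(2/3) = 15.79 — ≈ 15.79.

y_n = 2.4 m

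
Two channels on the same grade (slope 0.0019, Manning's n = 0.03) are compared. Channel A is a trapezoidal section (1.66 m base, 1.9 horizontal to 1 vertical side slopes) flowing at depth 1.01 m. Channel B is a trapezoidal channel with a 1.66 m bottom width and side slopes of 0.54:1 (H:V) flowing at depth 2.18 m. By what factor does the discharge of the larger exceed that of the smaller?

2.29

Channel A: With bottom width b = 1.66 m and side slope z = 1.9: A = (b + zy)y = (1.66 + 1.9×1.01)×1.01 = 3.615 m²; P = b + 2y√(1+z²) = 1.66 + 2×1.01×2.147 = 5.997 m. Hydraulic radius R = A/P = 3.615/5.997 = 0.6028 m. Q_A = (1/0.03)·3.615·0.6028^(2/3)·√0.0019 = 3.748 m³/s.
Channel B: With bottom width b = 1.66 m and side slope z = 0.54: A = (b + zy)y = (1.66 + 0.54×2.18)×2.18 = 6.185 m²; P = b + 2y√(1+z²) = 1.66 + 2×2.18×1.136 = 6.615 m. Hydraulic radius R = A/P = 6.185/6.615 = 0.935 m. Q_B = (1/0.03)·6.185·0.935^(2/3)·√0.0019 = 8.593 m³/s.
The larger discharge is 8.593 m³/s and the smaller is 3.748 m³/s; the ratio is 2.29.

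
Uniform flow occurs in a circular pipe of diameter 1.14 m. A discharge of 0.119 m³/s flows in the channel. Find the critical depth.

y_c = 0.184 m

At critical depth, Q² T / (g A³) = 1, i.e. A³/T = Q²/g = 0.119²/9.81 = 0.001444.
Trying y = 0.223 m: A³/T = 0.003085 — high.
Trying y = 0.13 m: A³/T = 0.0003685 — low.
Trying y = 0.184 m: A³/T = 0.00145 — ≈ 0.001444.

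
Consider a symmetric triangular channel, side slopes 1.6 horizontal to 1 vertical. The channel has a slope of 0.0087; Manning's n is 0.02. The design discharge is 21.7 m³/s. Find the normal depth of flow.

Manning's equation rearranged: A R^(2/3) = nQ / (1·√S) = 0.02 × 21.7 / (√0.0087) = 4.653.
Try y = 1.32 m: A R^(2/3) = 1.893 — low.
Try y = 2.03 m: A R^(2/3) = 5.966 — high.
Try y = 1.85 m: A R^(2/3) = 4.658 — matches.

y_n = 1.85 m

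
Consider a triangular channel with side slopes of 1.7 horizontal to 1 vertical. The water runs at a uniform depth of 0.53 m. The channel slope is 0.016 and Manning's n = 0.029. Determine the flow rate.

Q = 0.778 m³/s

For a triangular section with side slope z = 1.7: A = zy² = 1.7×0.53² = 0.4775 m²; P = 2y√(1+z²) = 2×0.53×1.972 = 2.091 m.
Hydraulic radius R = A/P = 0.4775/2.091 = 0.2284 m.
Manning's equation: Q = (1/n) A R^(2/3) S^(1/2) = (1/0.029) × 0.4775 × 0.2284^(2/3) × 0.016^(1/2) = 0.778 m³/s.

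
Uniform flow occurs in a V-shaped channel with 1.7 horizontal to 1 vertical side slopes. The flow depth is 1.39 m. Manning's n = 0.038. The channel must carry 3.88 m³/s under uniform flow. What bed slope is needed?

For a triangular section with side slope z = 1.7: A = zy² = 1.7×1.39² = 3.285 m²; P = 2y√(1+z²) = 2×1.39×1.972 = 5.483 m.
Hydraulic radius R = A/P = 3.285/5.483 = 0.599 m.
From Manning's equation, S = [nQ / (1 A R^(2/3))]² = [0.038 × 3.88 / (1 × 3.285 × 0.599^(2/3))]² = 0.00399.

S = 0.00399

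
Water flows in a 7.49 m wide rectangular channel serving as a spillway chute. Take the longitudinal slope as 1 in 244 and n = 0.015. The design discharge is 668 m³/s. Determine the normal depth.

y_n = 10.6 m

Manning's equation rearranged: A R^(2/3) = nQ / (1·√S) = 0.015 × 668 / (√0.004098) = 156.5.
Trying y = 9.07 m: A R^(2/3) = 130.1 — low.
Trying y = 12.4 m: A R^(2/3) = 187.8 — high.
Trying y = 10.6 m: A R^(2/3) = 156.5 — close enough.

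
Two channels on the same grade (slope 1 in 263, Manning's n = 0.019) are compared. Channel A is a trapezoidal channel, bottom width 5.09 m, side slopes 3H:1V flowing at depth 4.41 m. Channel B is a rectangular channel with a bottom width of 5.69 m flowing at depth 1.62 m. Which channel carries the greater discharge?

channel A

Channel A: With bottom width b = 5.09 m and side slope z = 3: A = (b + zy)y = (5.09 + 3×4.41)×4.41 = 80.79 m²; P = b + 2y√(1+z²) = 5.09 + 2×4.41×3.162 = 32.98 m. Hydraulic radius R = A/P = 80.79/32.98 = 2.45 m. Q_A = (1/0.019)·80.79·2.45^(2/3)·√0.003802 = 476.5 m³/s.
Channel B: Flow area A = b·y = 5.69 × 1.62 = 9.218 m². Wetted perimeter P = b + 2y = 5.69 + 2×1.62 = 8.93 m. Hydraulic radius R = A/P = 9.218/8.93 = 1.032 m. Q_B = (1/0.019)·9.218·1.032^(2/3)·√0.003802 = 30.55 m³/s.
Q_A = 476.5 m³/s vs Q_B = 30.55 m³/s, so channel A carries more.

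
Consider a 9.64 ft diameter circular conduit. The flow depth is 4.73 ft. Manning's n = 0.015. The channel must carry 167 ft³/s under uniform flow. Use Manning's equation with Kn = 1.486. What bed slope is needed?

For a circular section of diameter D = 9.64 ft at depth y = 4.73 ft, the central angle is θ = 2 arccos(1 − 2y/D) = 3.104 rad. Then A = (D²/8)(θ − sin θ) = 35.63 ft² and P = Dθ/2 = 14.96 ft.
Hydraulic radius R = A/P = 35.63/14.96 = 2.381 ft.
From Manning's equation, S = [nQ / (1.486 A R^(2/3))]² = [0.015 × 167 / (1.486 × 35.63 × 2.381^(2/3))]² = 0.000704.

S = 0.000704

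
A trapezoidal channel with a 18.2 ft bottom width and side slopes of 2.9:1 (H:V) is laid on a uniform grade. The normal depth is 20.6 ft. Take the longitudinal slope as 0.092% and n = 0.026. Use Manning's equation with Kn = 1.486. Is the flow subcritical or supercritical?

subcritical

With bottom width b = 18.2 ft and side slope z = 2.9: A = (b + zy)y = (18.2 + 2.9×20.6)×20.6 = 1606 ft²; P = b + 2y√(1+z²) = 18.2 + 2×20.6×3.068 = 144.6 ft.
Hydraulic radius R = A/P = 1606/144.6 = 11.1 ft.
V = (1.486/n) R^(2/3) √S = (1.486/0.026) × 11.1^(2/3) × √0.00092 = 8.629 ft/s. Hydraulic depth D_h = A/T = 1606/137.7 = 11.66 ft.
Froude number Fr = V/√(g·D_h) = 8.629/√(32.2×11.66) = 0.445, which is less than 1, so the flow is subcritical.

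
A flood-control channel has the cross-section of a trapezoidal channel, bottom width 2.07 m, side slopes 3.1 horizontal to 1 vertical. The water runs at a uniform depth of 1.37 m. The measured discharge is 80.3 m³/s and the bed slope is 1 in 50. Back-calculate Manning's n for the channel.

With bottom width b = 2.07 m and side slope z = 3.1: A = (b + zy)y = (2.07 + 3.1×1.37)×1.37 = 8.654 m²; P = b + 2y√(1+z²) = 2.07 + 2×1.37×3.257 = 11 m.
Hydraulic radius R = A/P = 8.654/11 = 0.7871 m.
Rearranging Manning's equation: n = (1/Q) A R^(2/3) S^(1/2) = (1/80.3) × 8.654 × 0.7871^(2/3) × √0.02 = 0.013.

n = 0.013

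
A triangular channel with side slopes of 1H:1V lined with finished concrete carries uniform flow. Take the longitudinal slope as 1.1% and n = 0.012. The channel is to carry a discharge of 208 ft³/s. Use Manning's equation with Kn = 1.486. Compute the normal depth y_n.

y_n = 3.67 ft

Manning's equation rearranged: A R^(2/3) = nQ / (1.486·√S) = 0.012 × 208 / (1.486 × √0.011) = 16.02.
Try y = 2.75 ft: A R^(2/3) = 7.422 — low.
Try y = 3.67 ft: A R^(2/3) = 16.02 — ≈ 16.02.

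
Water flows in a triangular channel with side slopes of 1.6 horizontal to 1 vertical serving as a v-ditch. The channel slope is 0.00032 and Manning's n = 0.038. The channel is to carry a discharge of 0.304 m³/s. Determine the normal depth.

Manning's equation rearranged: A R^(2/3) = nQ / (1·√S) = 0.038 × 0.304 / (√0.00032) = 0.6458.
At y = 1 m: A R^(2/3) = 0.903 — too large.
At y = 0.632 m: A R^(2/3) = 0.2656 — too small.
At y = 0.882 m: A R^(2/3) = 0.6461 — ≈ 0.6458.

y_n = 0.882 m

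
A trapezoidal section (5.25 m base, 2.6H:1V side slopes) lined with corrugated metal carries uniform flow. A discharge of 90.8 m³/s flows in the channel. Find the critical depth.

At critical depth, Q² T / (g A³) = 1, i.e. A³/T = Q²/g = 90.8²/9.81 = 840.4.
At y = 1.87 m: A³/T = 451.5 — low.
At y = 2.55 m: A³/T = 1502 — high.
At y = 2.2 m: A³/T = 842.2 — close enough.

y_c = 2.2 m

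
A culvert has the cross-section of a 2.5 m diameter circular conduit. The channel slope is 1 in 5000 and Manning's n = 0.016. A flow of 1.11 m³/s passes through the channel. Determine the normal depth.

y_n = 1.02 m

Manning's equation rearranged: A R^(2/3) = nQ / (1·√S) = 0.016 × 1.11 / (√0.0002) = 1.256.
At y = 0.72 m: A R^(2/3) = 0.6492 — low.
At y = 1.02 m: A R^(2/3) = 1.254 — close enough.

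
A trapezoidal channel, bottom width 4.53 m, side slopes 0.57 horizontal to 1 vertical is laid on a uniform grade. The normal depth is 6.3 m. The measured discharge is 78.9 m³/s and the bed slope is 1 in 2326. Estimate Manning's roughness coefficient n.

n = 0.026

With bottom width b = 4.53 m and side slope z = 0.57: A = (b + zy)y = (4.53 + 0.57×6.3)×6.3 = 51.16 m²; P = b + 2y√(1+z²) = 4.53 + 2×6.3×1.151 = 19.03 m.
Hydraulic radius R = A/P = 51.16/19.03 = 2.688 m.
Rearranging Manning's equation: n = (1/Q) A R^(2/3) S^(1/2) = (1/78.9) × 51.16 × 2.688^(2/3) × √0.0004299 = 0.026.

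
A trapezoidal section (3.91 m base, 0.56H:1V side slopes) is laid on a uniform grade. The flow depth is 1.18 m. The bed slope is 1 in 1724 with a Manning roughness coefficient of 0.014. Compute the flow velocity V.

With bottom width b = 3.91 m and side slope z = 0.56: A = (b + zy)y = (3.91 + 0.56×1.18)×1.18 = 5.394 m²; P = b + 2y√(1+z²) = 3.91 + 2×1.18×1.146 = 6.615 m.
Hydraulic radius R = A/P = 5.394/6.615 = 0.8154 m.
From Manning's equation, V = (1/n) R^(2/3) S^(1/2) = (1/0.014) × 0.8154^(2/3) × 0.00058^(1/2) = 1.5 m/s.

V = 1.5 m/s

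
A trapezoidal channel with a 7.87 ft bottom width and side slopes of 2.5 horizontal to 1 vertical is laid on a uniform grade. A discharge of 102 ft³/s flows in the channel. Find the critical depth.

At critical depth, Q² T / (g A³) = 1, i.e. A³/T = Q²/g = 102²/32.2 = 323.1.
At y = 1.32 ft: A³/T = 221.5 — short.
At y = 1.47 ft: A³/T = 321.2 — matches.

y_c = 1.47 ft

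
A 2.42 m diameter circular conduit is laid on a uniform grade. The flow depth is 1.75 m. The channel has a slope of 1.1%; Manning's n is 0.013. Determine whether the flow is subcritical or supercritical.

supercritical

For a circular section of diameter D = 2.42 m at depth y = 1.75 m, the central angle is θ = 2 arccos(1 − 2y/D) = 4.067 rad. Then A = (D²/8)(θ − sin θ) = 3.562 m² and P = Dθ/2 = 4.921 m.
Hydraulic radius R = A/P = 3.562/4.921 = 0.7238 m.
V = (1/n) R^(2/3) √S = (1/0.013) × 0.7238^(2/3) × √0.011 = 6.504 m/s. Hydraulic depth D_h = A/T = 3.562/2.166 = 1.645 m.
Froude number Fr = V/√(g·D_h) = 6.504/√(9.81×1.645) = 1.62, which is greater than 1, so the flow is supercritical.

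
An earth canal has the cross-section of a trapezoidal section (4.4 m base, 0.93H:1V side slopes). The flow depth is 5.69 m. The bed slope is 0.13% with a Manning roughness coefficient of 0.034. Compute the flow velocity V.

V = 2.09 m/s

With bottom width b = 4.4 m and side slope z = 0.93: A = (b + zy)y = (4.4 + 0.93×5.69)×5.69 = 55.15 m²; P = b + 2y√(1+z²) = 4.4 + 2×5.69×1.366 = 19.94 m.
Hydraulic radius R = A/P = 55.15/19.94 = 2.765 m.
From Manning's equation, V = (1/n) R^(2/3) S^(1/2) = (1/0.034) × 2.765^(2/3) × 0.0013^(1/2) = 2.09 m/s.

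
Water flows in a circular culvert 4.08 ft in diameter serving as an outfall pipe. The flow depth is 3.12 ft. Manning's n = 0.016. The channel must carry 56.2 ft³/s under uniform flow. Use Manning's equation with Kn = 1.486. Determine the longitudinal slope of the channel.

S = 0.0024

For a circular section of diameter D = 4.08 ft at depth y = 3.12 ft, the central angle is θ = 2 arccos(1 − 2y/D) = 4.257 rad. Then A = (D²/8)(θ − sin θ) = 10.73 ft² and P = Dθ/2 = 8.685 ft.
Hydraulic radius R = A/P = 10.73/8.685 = 1.235 ft.
From Manning's equation, S = [nQ / (1.486 A R^(2/3))]² = [0.016 × 56.2 / (1.486 × 10.73 × 1.235^(2/3))]² = 0.0024.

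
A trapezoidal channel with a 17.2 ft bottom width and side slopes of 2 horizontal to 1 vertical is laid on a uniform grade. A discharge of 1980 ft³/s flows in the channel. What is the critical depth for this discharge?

y_c = 5.89 ft

At critical depth, Q² T / (g A³) = 1, i.e. A³/T = Q²/g = 1980²/32.2 = 121800.
At y = 4.64 ft: A³/T = 51870 — low.
At y = 6.53 ft: A³/T = 178100 — high.
At y = 5.89 ft: A³/T = 122000 — close enough.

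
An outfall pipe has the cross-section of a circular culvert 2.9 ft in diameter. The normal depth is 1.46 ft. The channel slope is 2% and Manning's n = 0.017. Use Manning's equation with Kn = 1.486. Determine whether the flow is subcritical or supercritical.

For a circular section of diameter D = 2.9 ft at depth y = 1.46 ft, the central angle is θ = 2 arccos(1 − 2y/D) = 3.155 rad. Then A = (D²/8)(θ − sin θ) = 3.332 ft² and P = Dθ/2 = 4.575 ft.
Hydraulic radius R = A/P = 3.332/4.575 = 0.7282 ft.
V = (1.486/n) R^(2/3) √S = (1.486/0.017) × 0.7282^(2/3) × √0.02 = 10.01 ft/s. Hydraulic depth D_h = A/T = 3.332/2.9 = 1.149 ft.
Froude number Fr = V/√(g·D_h) = 10.01/√(32.2×1.149) = 1.65, which is greater than 1, so the flow is supercritical.

supercritical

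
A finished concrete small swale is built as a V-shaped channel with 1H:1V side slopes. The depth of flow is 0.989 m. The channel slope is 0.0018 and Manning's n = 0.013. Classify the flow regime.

For a triangular section with side slope z = 1: A = zy² = 1×0.989² = 0.9781 m²; P = 2y√(1+z²) = 2×0.989×1.414 = 2.797 m.
Hydraulic radius R = A/P = 0.9781/2.797 = 0.3497 m.
V = (1/n) R^(2/3) √S = (1/0.013) × 0.3497^(2/3) × √0.0018 = 1.62 m/s. Hydraulic depth D_h = A/T = 0.9781/1.978 = 0.4945 m.
Froude number Fr = V/√(g·D_h) = 1.62/√(9.81×0.4945) = 0.735, which is less than 1, so the flow is subcritical.

subcritical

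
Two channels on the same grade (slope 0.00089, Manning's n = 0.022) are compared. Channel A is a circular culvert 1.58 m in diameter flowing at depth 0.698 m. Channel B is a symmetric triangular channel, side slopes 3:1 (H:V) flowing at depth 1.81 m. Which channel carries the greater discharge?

channel B

Channel A: For a circular section of diameter D = 1.58 m at depth y = 0.698 m, the central angle is θ = 2 arccos(1 − 2y/D) = 2.908 rad. Then A = (D²/8)(θ − sin θ) = 0.8353 m² and P = Dθ/2 = 2.297 m. Hydraulic radius R = A/P = 0.8353/2.297 = 0.3636 m. Q_A = (1/0.022)·0.8353·0.3636^(2/3)·√0.00089 = 0.577 m³/s.
Channel B: For a triangular section with side slope z = 3: A = zy² = 3×1.81² = 9.828 m²; P = 2y√(1+z²) = 2×1.81×3.162 = 11.45 m. Hydraulic radius R = A/P = 9.828/11.45 = 0.8586 m. Q_B = (1/0.022)·9.828·0.8586^(2/3)·√0.00089 = 12.04 m³/s.
Q_A = 0.577 m³/s vs Q_B = 12.04 m³/s, so channel B carries more.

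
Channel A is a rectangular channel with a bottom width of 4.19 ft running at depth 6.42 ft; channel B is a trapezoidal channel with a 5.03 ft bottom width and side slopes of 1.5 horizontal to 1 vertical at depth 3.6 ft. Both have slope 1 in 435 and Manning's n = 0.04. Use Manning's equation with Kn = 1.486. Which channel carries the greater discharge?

Channel A: Flow area A = b·y = 4.19 × 6.42 = 26.9 ft². Wetted perimeter P = b + 2y = 4.19 + 2×6.42 = 17.03 ft. Hydraulic radius R = A/P = 26.9/17.03 = 1.58 ft. Q_A = (1.486/0.04)·26.9·1.58^(2/3)·√0.002299 = 64.99 ft³/s.
Channel B: With bottom width b = 5.03 ft and side slope z = 1.5: A = (b + zy)y = (5.03 + 1.5×3.6)×3.6 = 37.55 ft²; P = b + 2y√(1+z²) = 5.03 + 2×3.6×1.803 = 18.01 ft. Hydraulic radius R = A/P = 37.55/18.01 = 2.085 ft. Q_B = (1.486/0.04)·37.55·2.085^(2/3)·√0.002299 = 109.1 ft³/s.
Q_A = 64.99 ft³/s vs Q_B = 109.1 ft³/s, so channel B carries more.

channel B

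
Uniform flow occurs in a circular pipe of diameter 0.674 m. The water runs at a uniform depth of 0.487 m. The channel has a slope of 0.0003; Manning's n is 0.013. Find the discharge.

For a circular section of diameter D = 0.674 m at depth y = 0.487 m, the central angle is θ = 2 arccos(1 − 2y/D) = 4.064 rad. Then A = (D²/8)(θ − sin θ) = 0.276 m² and P = Dθ/2 = 1.37 m.
Hydraulic radius R = A/P = 0.276/1.37 = 0.2016 m.
Manning's equation: Q = (1/n) A R^(2/3) S^(1/2) = (1/0.013) × 0.276 × 0.2016^(2/3) × 0.0003^(1/2) = 0.126 m³/s.

Q = 0.126 m³/s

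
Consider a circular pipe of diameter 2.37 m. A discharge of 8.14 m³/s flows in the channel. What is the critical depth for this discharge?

At critical depth, Q² T / (g A³) = 1, i.e. A³/T = Q²/g = 8.14²/9.81 = 6.754.
At y = 1.04 m: A³/T = 2.749 — low.
At y = 1.62 m: A³/T = 15.05 — high.
At y = 1.32 m: A³/T = 6.837 — ≈ 6.754.

y_c = 1.32 m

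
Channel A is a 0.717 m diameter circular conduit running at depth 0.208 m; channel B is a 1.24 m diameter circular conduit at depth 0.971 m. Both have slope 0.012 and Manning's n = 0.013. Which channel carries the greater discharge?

Channel A: For a circular section of diameter D = 0.717 m at depth y = 0.208 m, the central angle is θ = 2 arccos(1 − 2y/D) = 2.275 rad. Then A = (D²/8)(θ − sin θ) = 0.09723 m² and P = Dθ/2 = 0.8156 m. Hydraulic radius R = A/P = 0.09723/0.8156 = 0.1192 m. Q_A = (1/0.013)·0.09723·0.1192^(2/3)·√0.012 = 0.1985 m³/s.
Channel B: For a circular section of diameter D = 1.24 m at depth y = 0.971 m, the central angle is θ = 2 arccos(1 − 2y/D) = 4.345 rad. Then A = (D²/8)(θ − sin θ) = 1.015 m² and P = Dθ/2 = 2.694 m. Hydraulic radius R = A/P = 1.015/2.694 = 0.3766 m. Q_B = (1/0.013)·1.015·0.3766^(2/3)·√0.012 = 4.458 m³/s.
Q_A = 0.1985 m³/s vs Q_B = 4.458 m³/s, so channel B carries more.

channel B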